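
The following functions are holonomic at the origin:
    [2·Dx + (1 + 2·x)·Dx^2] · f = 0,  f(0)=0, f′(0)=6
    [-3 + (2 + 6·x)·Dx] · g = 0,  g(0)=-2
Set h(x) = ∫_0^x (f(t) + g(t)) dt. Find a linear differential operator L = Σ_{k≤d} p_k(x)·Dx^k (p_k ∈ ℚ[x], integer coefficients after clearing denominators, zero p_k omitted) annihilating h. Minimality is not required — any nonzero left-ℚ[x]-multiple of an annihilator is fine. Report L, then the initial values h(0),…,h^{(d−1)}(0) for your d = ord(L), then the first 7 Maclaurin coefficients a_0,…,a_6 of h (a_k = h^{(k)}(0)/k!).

L = (-6 + 36·x)·Dx^2 + (5 + 84·x + 180·x^2)·Dx^3 + (2 + 22·x + 72·x^2 + 72·x^3)·Dx^4  (order 4).
h: a_k = 0, -2, 3/2, -5/4, 37/32, -363/320, 1261/1280, …
ICs: h(0) = 0, h′(0) = -2, h′′(0) = 3, h′′′(0) = -15/2.

f: a_k = 0, 6, -6, 8, -12, 96/5, -32, …
g: a_k = -2, -3, 9/4, -27/8, 405/64, -1701/128, 15309/512, …
f+g: L₀ = lclm(L_f,L_g), ord ≤ 2+1.
h=∫h₀ ⇒ L = L₀·Dx.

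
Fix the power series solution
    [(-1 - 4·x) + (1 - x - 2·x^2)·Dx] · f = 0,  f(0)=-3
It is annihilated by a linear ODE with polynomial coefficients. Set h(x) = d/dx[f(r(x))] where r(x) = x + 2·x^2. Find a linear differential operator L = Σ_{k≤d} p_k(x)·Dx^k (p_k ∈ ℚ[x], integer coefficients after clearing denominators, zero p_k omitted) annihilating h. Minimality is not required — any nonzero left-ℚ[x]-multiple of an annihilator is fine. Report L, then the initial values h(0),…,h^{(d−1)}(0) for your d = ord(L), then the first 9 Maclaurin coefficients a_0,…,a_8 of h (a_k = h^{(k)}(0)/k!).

L = (10 + 72·x + 240·x^2 + 544·x^3 + 1344·x^4 + 1920·x^5 + 1280·x^6) + (-1 - 7·x - 12·x^2 + 32·x^3 + 200·x^4 + 384·x^5 + 448·x^6 + 256·x^7)·Dx  (order 1).
h: a_k = -3, -30, -153, -636, -2535, -10026, -37653, -139128, -506979, …
ICs: h(0) = -3.

f: a_k = -3, -3, -9, -15, -33, -63, -129, -255, -513, …
h₀=f(r): pull back L_f along r ⇒ L₀.
Differentiate: ansatz ord ≤ ord L₀ ⇒ L.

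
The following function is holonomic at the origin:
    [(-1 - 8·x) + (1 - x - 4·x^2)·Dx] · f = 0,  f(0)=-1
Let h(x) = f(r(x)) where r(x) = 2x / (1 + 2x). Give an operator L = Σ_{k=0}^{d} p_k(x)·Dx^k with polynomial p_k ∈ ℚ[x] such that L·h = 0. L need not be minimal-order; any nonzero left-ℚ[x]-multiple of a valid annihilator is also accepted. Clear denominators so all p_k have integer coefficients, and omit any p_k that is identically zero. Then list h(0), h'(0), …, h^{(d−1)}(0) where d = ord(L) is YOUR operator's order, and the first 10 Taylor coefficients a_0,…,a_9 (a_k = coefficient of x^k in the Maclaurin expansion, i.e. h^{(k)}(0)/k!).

f: a_k = -1, -1, -5, -9, -29, -65, -181, -441, -1165, -2929, …
h₀=f(r): pull back L_f along r ⇒ L₀.
L = (2 + 36·x) + (-1 - 4·x + 12·x^2 + 32·x^3)·Dx  (order 1).
h: a_k = -1, -2, -16, 0, -256, 512, -5120, 18432, -118784, 532480, …
ICs: h(0) = -1.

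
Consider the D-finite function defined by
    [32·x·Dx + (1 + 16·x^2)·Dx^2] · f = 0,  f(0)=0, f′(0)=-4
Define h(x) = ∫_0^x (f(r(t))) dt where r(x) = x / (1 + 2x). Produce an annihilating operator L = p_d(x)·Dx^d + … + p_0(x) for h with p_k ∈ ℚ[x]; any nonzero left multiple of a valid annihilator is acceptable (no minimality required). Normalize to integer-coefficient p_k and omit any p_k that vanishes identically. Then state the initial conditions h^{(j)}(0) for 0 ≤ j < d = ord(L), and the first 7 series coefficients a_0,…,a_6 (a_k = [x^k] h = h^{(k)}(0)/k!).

f: a_k = 0, -4, 0, 64/3, 0, -1024/5, 0, …
f∘r: x↦r, Dx↦Dx/r' in L_f ⇒ L₀.
h=∫₀ˣh₀: take L = L₀·Dx.
L = (4 + 40·x)·Dx^2 + (1 + 4·x + 20·x^2)·Dx^3  (order 3).
h: a_k = 0, 0, -2, 8/3, 4/3, -96/5, 608/15, …
ICs: h(0) = 0, h′(0) = 0, h′′(0) = -4.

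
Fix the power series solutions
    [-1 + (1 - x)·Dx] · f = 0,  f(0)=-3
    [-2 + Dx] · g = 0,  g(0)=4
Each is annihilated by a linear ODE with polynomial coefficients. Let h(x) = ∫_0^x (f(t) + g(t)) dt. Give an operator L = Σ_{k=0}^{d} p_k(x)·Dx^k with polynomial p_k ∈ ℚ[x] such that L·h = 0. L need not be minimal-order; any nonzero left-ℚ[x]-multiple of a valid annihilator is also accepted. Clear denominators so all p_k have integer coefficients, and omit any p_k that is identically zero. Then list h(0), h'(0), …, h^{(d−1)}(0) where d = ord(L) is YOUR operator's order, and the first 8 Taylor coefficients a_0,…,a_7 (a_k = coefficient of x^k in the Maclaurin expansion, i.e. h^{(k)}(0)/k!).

L = -4·x·Dx + (-2 + 8·x - 4·x^2)·Dx^2 + (1 - 3·x + 2·x^2)·Dx^3  (order 3).
h: a_k = 0, 1, 5/2, 5/3, 7/12, -1/15, -29/90, -17/45, …
ICs: h(0) = 0, h′(0) = 1, h′′(0) = 5.

f: a_k = -3, -3, -3, -3, -3, -3, -3, -3, …
g: a_k = 4, 8, 8, 16/3, 8/3, 16/15, 16/45, 32/315, …
Sum ⇒ L₀ = lclm(L_f,L_g) in ℚ(x)⟨Dx⟩.
h=∫h₀ ⇒ L = L₀·Dx.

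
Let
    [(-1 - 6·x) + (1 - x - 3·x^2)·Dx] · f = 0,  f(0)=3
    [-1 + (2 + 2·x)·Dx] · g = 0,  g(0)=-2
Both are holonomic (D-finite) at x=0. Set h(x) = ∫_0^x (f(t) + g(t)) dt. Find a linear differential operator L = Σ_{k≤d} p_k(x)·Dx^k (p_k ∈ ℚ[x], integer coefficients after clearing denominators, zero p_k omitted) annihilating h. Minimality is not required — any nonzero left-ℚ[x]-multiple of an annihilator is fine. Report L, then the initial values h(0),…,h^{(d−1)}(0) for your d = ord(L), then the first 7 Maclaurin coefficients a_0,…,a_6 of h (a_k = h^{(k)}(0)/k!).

L = (-17 - 57·x - 135·x^2 - 90·x^3)·Dx + (33 + 134·x + 387·x^2 + 510·x^3 + 225·x^4)·Dx^2 + (-2 - 30·x - 22·x^2 + 126·x^3 + 210·x^4 + 90·x^5)·Dx^3  (order 3).
h: a_k = 0, 1, 1, 49/12, 167/32, 3653/320, 15353/768, …
ICs: h(0) = 0, h′(0) = 1, h′′(0) = 2.

f: a_k = 3, 3, 12, 21, 57, 120, 291, …
g: a_k = -2, -1, 1/4, -1/8, 5/64, -7/128, 21/512, …
f+g: L₀ = lclm(L_f,L_g), ord ≤ 1+1.
Integrate: L := L₀·Dx.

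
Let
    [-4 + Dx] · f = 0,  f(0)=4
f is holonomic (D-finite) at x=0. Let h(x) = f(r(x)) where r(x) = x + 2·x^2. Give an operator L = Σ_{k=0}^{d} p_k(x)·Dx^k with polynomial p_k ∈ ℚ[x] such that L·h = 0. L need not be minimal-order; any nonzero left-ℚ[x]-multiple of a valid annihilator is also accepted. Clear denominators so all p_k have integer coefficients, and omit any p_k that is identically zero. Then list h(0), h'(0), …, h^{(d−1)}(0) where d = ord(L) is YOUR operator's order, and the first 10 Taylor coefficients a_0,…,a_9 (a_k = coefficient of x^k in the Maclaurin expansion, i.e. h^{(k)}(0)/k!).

L = (-4 - 16·x) + Dx  (order 1).
h: a_k = 4, 16, 64, 512/3, 1280/3, 13312/15, 77824/45, 950272/315, 1564672/315, 4292608/567, …
ICs: h(0) = 4.

f: a_k = 4, 16, 32, 128/3, 128/3, 512/15, 1024/45, 4096/315, 2048/315, 8192/2835, …
h₀=f(r): pull back L_f along r ⇒ L₀.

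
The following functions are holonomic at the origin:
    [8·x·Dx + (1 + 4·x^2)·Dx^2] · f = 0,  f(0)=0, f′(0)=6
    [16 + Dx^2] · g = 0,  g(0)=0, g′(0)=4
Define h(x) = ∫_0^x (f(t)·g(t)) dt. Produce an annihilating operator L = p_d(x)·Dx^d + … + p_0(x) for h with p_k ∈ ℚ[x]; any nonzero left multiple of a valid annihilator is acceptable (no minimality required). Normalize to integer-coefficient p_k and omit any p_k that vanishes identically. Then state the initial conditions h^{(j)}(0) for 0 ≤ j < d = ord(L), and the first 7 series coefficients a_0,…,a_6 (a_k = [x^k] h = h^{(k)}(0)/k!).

L = (2560 + 29696·x^2 + 118784·x^4 + 262144·x^6 + 262144·x^8)·Dx + (1536·x + 14336·x^3 + 49152·x^5 + 65536·x^7)·Dx^2 + (240 + 3008·x^2 + 13824·x^4 + 32768·x^6 + 32768·x^8)·Dx^3 + (96·x + 896·x^3 + 3072·x^5 + 4096·x^7)·Dx^4 + (5 + 72·x^2 + 400·x^4 + 1024·x^6 + 1024·x^8)·Dx^5  (order 5).
h: a_k = 0, 0, 0, 8, 0, -96/5, 0, …
ICs: h(0) = 0, h′(0) = 0, h′′(0) = 0, h′′′(0) = 48, h′′′′(0) = 0.

f: a_k = 0, 6, 0, -8, 0, 96/5, 0, …
g: a_k = 0, 4, 0, -32/3, 0, 128/15, 0, …
L₀ := L_f ⊗_s L_g (sym. prod.), ord ≤ 4.
h=∫₀ˣh₀: take L = L₀·Dx.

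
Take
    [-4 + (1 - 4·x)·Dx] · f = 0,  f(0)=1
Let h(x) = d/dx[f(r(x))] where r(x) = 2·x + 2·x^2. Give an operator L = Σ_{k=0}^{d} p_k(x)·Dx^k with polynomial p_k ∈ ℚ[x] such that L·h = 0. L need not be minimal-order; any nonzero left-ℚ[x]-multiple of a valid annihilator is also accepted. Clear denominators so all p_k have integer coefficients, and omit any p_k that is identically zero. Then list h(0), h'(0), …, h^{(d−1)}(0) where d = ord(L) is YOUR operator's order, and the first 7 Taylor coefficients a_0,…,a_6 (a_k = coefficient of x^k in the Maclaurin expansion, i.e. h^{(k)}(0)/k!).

L = (18 + 48·x + 48·x^2) + (-1 + 6·x + 24·x^2 + 16·x^3)·Dx  (order 1).
h: a_k = 8, 144, 1920, 22784, 253440, 2706432, 28098560, …
ICs: h(0) = 8.

f: a_k = 1, 4, 16, 64, 256, 1024, 4096, …
f∘r: x↦r, Dx↦Dx/r' in L_f ⇒ L₀.
h=h₀': d/dx-closure on L₀ ⇒ L.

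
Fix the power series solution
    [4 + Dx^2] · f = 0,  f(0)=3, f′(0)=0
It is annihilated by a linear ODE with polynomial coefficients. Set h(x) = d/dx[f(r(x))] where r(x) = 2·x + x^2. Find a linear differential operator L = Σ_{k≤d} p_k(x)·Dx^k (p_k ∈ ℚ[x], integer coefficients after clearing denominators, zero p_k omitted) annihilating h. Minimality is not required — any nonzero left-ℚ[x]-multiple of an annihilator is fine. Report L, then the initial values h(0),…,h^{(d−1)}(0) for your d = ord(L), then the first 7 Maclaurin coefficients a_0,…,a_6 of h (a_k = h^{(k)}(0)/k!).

L = (19 + 64·x + 96·x^2 + 64·x^3 + 16·x^4) + (-3 - 3·x)·Dx + (1 + 2·x + x^2)·Dx^2  (order 2).
h: a_k = 0, -48, -72, 104, 320, 928/5, -1232/5, …
ICs: h(0) = 0, h′(0) = -48.

f: a_k = 3, 0, -6, 0, 2, 0, -4/15, …
Substitute x→r, Dx→(1/r')Dx; clear ⇒ L₀.
Derive L from L₀ (diff closure).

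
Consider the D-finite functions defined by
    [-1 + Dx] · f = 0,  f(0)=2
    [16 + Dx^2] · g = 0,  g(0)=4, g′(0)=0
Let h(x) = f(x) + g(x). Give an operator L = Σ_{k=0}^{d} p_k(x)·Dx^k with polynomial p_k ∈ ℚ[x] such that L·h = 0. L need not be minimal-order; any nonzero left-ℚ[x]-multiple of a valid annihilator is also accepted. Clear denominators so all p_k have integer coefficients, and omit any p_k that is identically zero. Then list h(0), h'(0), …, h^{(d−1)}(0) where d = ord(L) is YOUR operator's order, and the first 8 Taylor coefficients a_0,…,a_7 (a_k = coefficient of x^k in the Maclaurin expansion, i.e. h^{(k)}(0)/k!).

L = -16 + 16·Dx - Dx^2 + Dx^3  (order 3).
h: a_k = 6, 2, -31, 1/3, 171/4, 1/60, -8191/360, 1/2520, …
ICs: h(0) = 6, h′(0) = 2, h′′(0) = -62.

f: a_k = 2, 2, 1, 1/3, 1/12, 1/60, 1/360, 1/2520, …
g: a_k = 4, 0, -32, 0, 128/3, 0, -1024/45, 0, …
h₀=f+g: left-lcm gives L₀, ord ≤ 3.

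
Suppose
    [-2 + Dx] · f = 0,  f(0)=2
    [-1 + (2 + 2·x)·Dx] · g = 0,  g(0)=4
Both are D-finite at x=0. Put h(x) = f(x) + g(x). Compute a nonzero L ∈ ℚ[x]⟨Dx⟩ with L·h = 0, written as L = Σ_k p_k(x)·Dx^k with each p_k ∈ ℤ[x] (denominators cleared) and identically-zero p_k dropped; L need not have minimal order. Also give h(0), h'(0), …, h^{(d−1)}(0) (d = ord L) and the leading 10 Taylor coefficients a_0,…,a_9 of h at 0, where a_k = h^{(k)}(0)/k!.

f: a_k = 2, 4, 4, 8/3, 4/3, 8/15, 8/45, 16/315, 4/315, 8/2835, …
g: a_k = 4, 2, -1/2, 1/4, -5/32, 7/64, -21/256, 33/512, -429/8192, 715/16384, …
f+g: L₀ = lclm(L_f,L_g), ord ≤ 1+1.
L = (10 + 8·x) + (-17 - 32·x - 16·x^2)·Dx + (6 + 14·x + 8·x^2)·Dx^2  (order 2).
h: a_k = 6, 6, 7/2, 35/12, 113/96, 617/960, 1103/11520, 18587/161280, -102367/2580480, 2158097/46448640, …
ICs: h(0) = 6, h′(0) = 6.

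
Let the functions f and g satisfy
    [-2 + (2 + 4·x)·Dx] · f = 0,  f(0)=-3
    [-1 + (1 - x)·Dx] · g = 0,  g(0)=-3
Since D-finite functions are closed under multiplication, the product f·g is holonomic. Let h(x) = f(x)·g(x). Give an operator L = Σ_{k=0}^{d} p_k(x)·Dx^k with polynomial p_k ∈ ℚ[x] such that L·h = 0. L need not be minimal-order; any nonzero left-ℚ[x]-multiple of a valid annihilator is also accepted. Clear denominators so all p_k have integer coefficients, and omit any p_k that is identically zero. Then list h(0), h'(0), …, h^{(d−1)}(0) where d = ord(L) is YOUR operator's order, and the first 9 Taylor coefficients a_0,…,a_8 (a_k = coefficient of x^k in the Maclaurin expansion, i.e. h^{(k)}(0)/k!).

f: a_k = -3, -3, 3/2, -3/2, 15/8, -21/8, 63/16, -99/16, 1287/128, …
g: a_k = -3, -3, -3, -3, -3, -3, -3, -3, -3, …
L₀ := L_f ⊗_s L_g (sym. prod.), ord ≤ 1.
L = (2 + x) + (-1 - x + 2·x^2)·Dx  (order 1).
h: a_k = 9, 18, 27/2, 18, 99/8, 81/4, 135/16, 27, -405/128, …
ICs: h(0) = 9.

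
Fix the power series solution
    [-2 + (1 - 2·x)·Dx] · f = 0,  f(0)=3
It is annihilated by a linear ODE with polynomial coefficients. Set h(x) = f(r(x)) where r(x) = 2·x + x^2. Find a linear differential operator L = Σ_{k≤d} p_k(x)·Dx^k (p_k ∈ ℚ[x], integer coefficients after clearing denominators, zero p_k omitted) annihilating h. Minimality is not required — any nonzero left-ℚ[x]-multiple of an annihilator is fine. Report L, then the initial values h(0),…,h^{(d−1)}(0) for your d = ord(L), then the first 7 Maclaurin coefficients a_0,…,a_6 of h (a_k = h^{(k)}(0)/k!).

L = (4 + 4·x) + (-1 + 4·x + 2·x^2)·Dx  (order 1).
h: a_k = 3, 12, 54, 240, 1068, 4752, 21144, …
ICs: h(0) = 3.

f: a_k = 3, 6, 12, 24, 48, 96, 192, …
f∘r: x↦r, Dx↦Dx/r' in L_f ⇒ L₀.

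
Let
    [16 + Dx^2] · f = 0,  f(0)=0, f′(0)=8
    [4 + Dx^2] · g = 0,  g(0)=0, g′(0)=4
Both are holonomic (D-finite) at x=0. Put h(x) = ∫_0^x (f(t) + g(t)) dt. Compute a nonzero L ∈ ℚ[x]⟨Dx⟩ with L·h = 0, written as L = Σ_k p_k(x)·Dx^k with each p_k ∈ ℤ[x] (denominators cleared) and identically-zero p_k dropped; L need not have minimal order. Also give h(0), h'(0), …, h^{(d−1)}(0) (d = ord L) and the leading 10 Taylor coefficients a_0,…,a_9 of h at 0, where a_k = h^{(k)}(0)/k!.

L = 64·Dx + 20·Dx^3 + Dx^5  (order 5).
h: a_k = 0, 0, 6, 0, -6, 0, 44/15, 0, -86/105, 0, …
ICs: h(0) = 0, h′(0) = 0, h′′(0) = 12, h′′′(0) = 0, h′′′′(0) = -144.

f: a_k = 0, 8, 0, -64/3, 0, 256/15, 0, -2048/315, 0, 4096/2835, …
g: a_k = 0, 4, 0, -8/3, 0, 8/15, 0, -16/315, 0, 8/2835, …
h₀=f+g: left-lcm gives L₀, ord ≤ 4.
∫: right-multiply L₀ by Dx.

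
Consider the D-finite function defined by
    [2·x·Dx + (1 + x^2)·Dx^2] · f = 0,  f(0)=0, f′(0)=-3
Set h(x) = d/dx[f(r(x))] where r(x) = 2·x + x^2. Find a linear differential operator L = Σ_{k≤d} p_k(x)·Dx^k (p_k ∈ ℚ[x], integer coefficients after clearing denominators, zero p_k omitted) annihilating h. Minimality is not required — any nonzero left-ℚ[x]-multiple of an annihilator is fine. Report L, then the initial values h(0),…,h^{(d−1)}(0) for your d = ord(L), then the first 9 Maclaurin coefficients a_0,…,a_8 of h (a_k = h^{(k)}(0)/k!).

f: a_k = 0, -3, 0, 1, 0, -3/5, 0, 3/7, 0, …
h₀=f(r): pull back L_f along r ⇒ L₀.
h₀' ⇒ L via d/dx closure of L₀.
L = (-1 + 8·x + 16·x^2 + 12·x^3 + 3·x^4) + (1 + x + 4·x^2 + 8·x^3 + 5·x^4 + x^5)·Dx  (order 1).
h: a_k = -6, -6, 24, 48, -66, -282, 48, 1344, 1002, …
ICs: h(0) = -6.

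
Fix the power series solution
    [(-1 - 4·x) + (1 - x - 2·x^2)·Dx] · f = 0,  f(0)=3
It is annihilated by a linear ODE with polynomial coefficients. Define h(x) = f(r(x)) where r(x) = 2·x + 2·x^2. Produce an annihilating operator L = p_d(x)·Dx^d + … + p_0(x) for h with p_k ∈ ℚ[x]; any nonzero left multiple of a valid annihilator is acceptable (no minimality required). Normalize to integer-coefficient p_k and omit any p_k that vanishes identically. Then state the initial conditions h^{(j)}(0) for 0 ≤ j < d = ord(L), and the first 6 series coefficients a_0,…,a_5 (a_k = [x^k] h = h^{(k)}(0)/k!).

f: a_k = 3, 3, 9, 15, 33, 63, …
Substitute x→r, Dx→(1/r')Dx; clear ⇒ L₀.
L = (2 + 20·x + 48·x^2 + 32·x^3) + (-1 + 2·x + 10·x^2 + 16·x^3 + 8·x^4)·Dx  (order 1).
h: a_k = 3, 6, 42, 192, 924, 4488, …
ICs: h(0) = 3.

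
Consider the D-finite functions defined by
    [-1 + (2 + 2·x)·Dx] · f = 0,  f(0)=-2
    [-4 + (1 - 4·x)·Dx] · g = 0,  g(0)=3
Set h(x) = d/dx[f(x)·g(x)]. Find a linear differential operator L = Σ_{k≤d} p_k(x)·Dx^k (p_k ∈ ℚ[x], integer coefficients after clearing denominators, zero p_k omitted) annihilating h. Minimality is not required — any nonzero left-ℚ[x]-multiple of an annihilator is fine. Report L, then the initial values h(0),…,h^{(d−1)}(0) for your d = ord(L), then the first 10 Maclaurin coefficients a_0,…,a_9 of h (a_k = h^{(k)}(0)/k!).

L = (143 + 216·x + 48·x^2) + (-18 + 46·x + 96·x^2 + 32·x^3)·Dx  (order 1).
h: a_k = -27, -429/2, -10305/8, -109905/16, -4396305/128, -42204339/256, -787815021/1024, -7202878905/2048, -518607300465/32768, -4609842634335/65536, …
ICs: h(0) = -27.

f: a_k = -2, -1, 1/4, -1/8, 5/64, -7/128, 21/512, -33/1024, 429/16384, -715/32768, …
g: a_k = 3, 12, 48, 192, 768, 3072, 12288, 49152, 196608, 786432, …
f·g: L₀ = L_f ⊗_s L_g, ord ≤ 1·1.
Derive L from L₀ (diff closure).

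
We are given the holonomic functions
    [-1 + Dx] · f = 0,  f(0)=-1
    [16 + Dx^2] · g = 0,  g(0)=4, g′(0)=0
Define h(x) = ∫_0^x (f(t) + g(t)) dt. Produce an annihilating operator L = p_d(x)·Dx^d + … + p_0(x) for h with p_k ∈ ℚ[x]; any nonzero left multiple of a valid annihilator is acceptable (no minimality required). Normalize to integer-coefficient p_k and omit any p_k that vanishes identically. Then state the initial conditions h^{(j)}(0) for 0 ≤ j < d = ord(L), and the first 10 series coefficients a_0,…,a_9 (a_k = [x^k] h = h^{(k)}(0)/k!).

f: a_k = -1, -1, -1/2, -1/6, -1/24, -1/120, -1/720, -1/5040, -1/40320, -1/362880, …
g: a_k = 4, 0, -32, 0, 128/3, 0, -1024/45, 0, 2048/315, 0, …
Sum ⇒ L₀ = lclm(L_f,L_g) in ℚ(x)⟨Dx⟩.
Integrate: L := L₀·Dx.
L = -16·Dx + 16·Dx^2 - Dx^3 + Dx^4  (order 4).
h: a_k = 0, 3, -1/2, -65/6, -1/24, 341/40, -1/720, -3277/1008, -1/40320, 1387/1920, …
ICs: h(0) = 0, h′(0) = 3, h′′(0) = -1, h′′′(0) = -65.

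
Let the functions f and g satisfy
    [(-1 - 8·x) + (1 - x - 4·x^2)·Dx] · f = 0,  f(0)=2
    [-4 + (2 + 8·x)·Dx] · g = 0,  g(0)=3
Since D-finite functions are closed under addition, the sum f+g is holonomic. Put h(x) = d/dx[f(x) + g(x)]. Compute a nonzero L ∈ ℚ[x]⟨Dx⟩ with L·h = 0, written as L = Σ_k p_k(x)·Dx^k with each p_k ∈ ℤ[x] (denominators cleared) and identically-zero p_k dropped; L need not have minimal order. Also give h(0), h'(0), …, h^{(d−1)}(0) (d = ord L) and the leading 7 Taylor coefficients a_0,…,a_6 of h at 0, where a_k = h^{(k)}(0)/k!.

L = (-114 - 780·x - 2688·x^2 - 2688·x^3 - 3840·x^4) + (-21 - 420·x - 2778·x^2 - 7200·x^3 - 10272·x^4 - 11520·x^5)·Dx + (6 + 57·x + 153·x^2 + 4·x^3 - 816·x^4 - 2624·x^5 - 2560·x^6)·Dx^2  (order 2).
h: a_k = 8, 8, 90, 112, 1070, 660, 11718, …
ICs: h(0) = 8, h′(0) = 8.

f: a_k = 2, 2, 10, 18, 58, 130, 362, …
g: a_k = 3, 6, -6, 12, -30, 84, -252, …
Weyl lclm of L_f,L_g ⇒ L₀ (ord ≤ 2).
h=h₀': d/dx-closure on L₀ ⇒ L.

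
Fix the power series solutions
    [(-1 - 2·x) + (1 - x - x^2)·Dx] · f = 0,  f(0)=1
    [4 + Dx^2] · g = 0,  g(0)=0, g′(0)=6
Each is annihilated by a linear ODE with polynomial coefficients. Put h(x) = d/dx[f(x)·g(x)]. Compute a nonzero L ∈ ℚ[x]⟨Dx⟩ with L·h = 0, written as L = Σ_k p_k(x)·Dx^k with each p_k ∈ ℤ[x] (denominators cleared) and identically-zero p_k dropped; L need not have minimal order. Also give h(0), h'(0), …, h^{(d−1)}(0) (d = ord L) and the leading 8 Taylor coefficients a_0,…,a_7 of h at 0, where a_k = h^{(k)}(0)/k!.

L = (-6 - 16·x - 8·x^2 + 16·x^3 + 8·x^4) + (-1 + 2·x + 12·x^2 + 8·x^3)·Dx + (1 - 3·x - x^2 + 4·x^3 + 2·x^4)·Dx^2  (order 2).
h: a_k = 6, 12, 24, 56, 114, 1104/5, 1250/3, 80912/105, …
ICs: h(0) = 6, h′(0) = 12.

f: a_k = 1, 1, 2, 3, 5, 8, 13, 21, …
g: a_k = 0, 6, 0, -4, 0, 4/5, 0, -8/105, …
f·g: L₀ = L_f ⊗_s L_g, ord ≤ 1·2.
Derive L from L₀ (diff closure).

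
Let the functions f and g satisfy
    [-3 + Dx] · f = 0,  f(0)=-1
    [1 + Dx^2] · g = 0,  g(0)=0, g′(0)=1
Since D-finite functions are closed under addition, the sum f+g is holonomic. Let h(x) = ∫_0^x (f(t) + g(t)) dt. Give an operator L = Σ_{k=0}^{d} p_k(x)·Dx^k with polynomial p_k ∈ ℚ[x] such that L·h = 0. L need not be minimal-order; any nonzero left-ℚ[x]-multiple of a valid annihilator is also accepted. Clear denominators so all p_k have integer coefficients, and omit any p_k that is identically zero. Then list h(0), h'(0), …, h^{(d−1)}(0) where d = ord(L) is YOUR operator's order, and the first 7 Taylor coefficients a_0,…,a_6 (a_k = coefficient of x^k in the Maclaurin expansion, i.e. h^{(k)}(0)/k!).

f: a_k = -1, -3, -9/2, -9/2, -27/8, -81/40, -81/80, …
g: a_k = 0, 1, 0, -1/6, 0, 1/120, 0, …
f+g: L₀ = lclm(L_f,L_g), ord ≤ 1+2.
h=∫₀ˣh₀: take L = L₀·Dx.
L = -3·Dx + Dx^2 - 3·Dx^3 + Dx^4  (order 4).
h: a_k = 0, -1, -1, -3/2, -7/6, -27/40, -121/360, …
ICs: h(0) = 0, h′(0) = -1, h′′(0) = -2, h′′′(0) = -9.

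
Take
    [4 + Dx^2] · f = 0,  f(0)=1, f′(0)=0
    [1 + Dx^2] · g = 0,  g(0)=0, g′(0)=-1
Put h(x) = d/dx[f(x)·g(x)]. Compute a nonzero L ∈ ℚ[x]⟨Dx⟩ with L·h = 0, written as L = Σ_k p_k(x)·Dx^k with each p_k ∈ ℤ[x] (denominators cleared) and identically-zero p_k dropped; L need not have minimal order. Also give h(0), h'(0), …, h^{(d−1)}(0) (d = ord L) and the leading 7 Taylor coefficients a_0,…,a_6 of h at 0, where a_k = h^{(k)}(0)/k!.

f: a_k = 1, 0, -2, 0, 2/3, 0, -4/45, …
g: a_k = 0, -1, 0, 1/6, 0, -1/120, 0, …
L₀ := L_f ⊗_s L_g (sym. prod.), ord ≤ 4.
h=h₀': d/dx-closure on L₀ ⇒ L.
L = 9 + 10·Dx^2 + Dx^4  (order 4).
h: a_k = -1, 0, 13/2, 0, -121/24, 0, 1093/720, …
ICs: h(0) = -1, h′(0) = 0, h′′(0) = 13, h′′′(0) = 0.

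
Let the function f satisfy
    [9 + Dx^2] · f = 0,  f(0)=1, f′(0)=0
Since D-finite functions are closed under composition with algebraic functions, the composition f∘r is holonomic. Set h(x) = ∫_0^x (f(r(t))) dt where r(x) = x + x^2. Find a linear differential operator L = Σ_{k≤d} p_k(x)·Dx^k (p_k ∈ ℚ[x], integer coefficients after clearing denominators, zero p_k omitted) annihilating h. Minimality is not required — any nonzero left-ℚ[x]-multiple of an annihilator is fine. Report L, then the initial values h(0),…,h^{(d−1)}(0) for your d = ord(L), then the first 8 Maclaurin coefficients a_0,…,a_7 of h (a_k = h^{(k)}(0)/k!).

L = (9 + 54·x + 108·x^2 + 72·x^3)·Dx - 2·Dx^2 + (1 + 2·x)·Dx^3  (order 3).
h: a_k = 0, 1, 0, -3/2, -9/4, -9/40, 9/4, 1539/560, …
ICs: h(0) = 0, h′(0) = 1, h′′(0) = 0.

f: a_k = 1, 0, -9/2, 0, 27/8, 0, -81/80, 0, …
h₀=f(r): pull back L_f along r ⇒ L₀.
h=∫h₀ ⇒ L = L₀·Dx.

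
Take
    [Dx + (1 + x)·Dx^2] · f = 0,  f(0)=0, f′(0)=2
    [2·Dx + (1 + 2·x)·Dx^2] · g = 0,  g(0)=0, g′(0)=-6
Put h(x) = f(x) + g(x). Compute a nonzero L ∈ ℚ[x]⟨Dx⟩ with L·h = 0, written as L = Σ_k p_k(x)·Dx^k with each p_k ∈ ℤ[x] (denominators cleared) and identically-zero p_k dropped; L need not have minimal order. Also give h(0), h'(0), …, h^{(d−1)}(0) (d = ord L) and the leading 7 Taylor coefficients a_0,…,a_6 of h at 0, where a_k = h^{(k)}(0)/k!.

L = 4·Dx + (6 + 8·x)·Dx^2 + (1 + 3·x + 2·x^2)·Dx^3  (order 3).
h: a_k = 0, -4, 5, -22/3, 23/2, -94/5, 95/3, …
ICs: h(0) = 0, h′(0) = -4, h′′(0) = 10.

f: a_k = 0, 2, -1, 2/3, -1/2, 2/5, -1/3, …
g: a_k = 0, -6, 6, -8, 12, -96/5, 32, …
f+g: L₀ = lclm(L_f,L_g), ord ≤ 2+2.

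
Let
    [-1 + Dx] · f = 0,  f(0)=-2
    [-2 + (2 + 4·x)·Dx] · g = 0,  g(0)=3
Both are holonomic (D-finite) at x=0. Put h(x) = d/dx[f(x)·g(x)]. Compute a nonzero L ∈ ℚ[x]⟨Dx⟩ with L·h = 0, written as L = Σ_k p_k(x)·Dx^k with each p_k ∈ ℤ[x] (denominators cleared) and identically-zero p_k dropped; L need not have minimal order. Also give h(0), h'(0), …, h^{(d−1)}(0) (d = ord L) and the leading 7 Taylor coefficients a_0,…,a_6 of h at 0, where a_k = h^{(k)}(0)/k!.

L = (1 + 4·x + 2·x^2) + (-1 - 3·x - 2·x^2)·Dx  (order 1).
h: a_k = -12, -12, -12, 4, -14, 122/5, -694/15, …
ICs: h(0) = -12.

f: a_k = -2, -2, -1, -1/3, -1/12, -1/60, -1/360, …
g: a_k = 3, 3, -3/2, 3/2, -15/8, 21/8, -63/16, …
L₀ := L_f ⊗_s L_g (sym. prod.), ord ≤ 1.
h₀' ⇒ L via d/dx closure of L₀.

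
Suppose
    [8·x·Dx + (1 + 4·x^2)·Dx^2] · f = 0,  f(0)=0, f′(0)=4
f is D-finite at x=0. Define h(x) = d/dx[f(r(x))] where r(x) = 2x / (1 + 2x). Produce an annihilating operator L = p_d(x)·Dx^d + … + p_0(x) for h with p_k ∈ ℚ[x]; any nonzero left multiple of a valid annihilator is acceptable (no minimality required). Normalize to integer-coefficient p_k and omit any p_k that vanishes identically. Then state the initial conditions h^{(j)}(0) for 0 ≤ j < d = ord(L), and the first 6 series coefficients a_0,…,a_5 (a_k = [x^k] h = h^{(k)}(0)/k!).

f: a_k = 0, 4, 0, -16/3, 0, 64/5, …
Change of var in L_f (x↦r) gives L₀.
Differentiate: ansatz ord ≤ ord L₀ ⇒ L.
L = (4 + 40·x) + (1 + 4·x + 20·x^2)·Dx  (order 1).
h: a_k = 8, -32, -32, 768, -2432, -5632, …
ICs: h(0) = 8.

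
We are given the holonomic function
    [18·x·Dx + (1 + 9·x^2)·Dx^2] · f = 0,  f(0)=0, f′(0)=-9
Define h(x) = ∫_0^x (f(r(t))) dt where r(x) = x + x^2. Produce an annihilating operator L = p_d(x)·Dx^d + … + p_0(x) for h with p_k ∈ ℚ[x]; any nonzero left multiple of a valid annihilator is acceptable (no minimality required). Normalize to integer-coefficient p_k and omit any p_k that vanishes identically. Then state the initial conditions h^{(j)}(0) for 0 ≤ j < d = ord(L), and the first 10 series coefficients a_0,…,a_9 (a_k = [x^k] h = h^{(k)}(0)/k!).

L = (-2 + 18·x + 72·x^2 + 108·x^3 + 54·x^4)·Dx^2 + (1 + 2·x + 9·x^2 + 36·x^3 + 45·x^4 + 18·x^5)·Dx^3  (order 3).
h: a_k = 0, 0, -9/2, -3, 27/4, 81/5, -54/5, -702/7, -3645/56, 567, …
ICs: h(0) = 0, h′(0) = 0, h′′(0) = -9.

f: a_k = 0, -9, 0, 27, 0, -729/5, 0, 6561/7, 0, -6561, …
h₀=f(r): pull back L_f along r ⇒ L₀.
h=∫h₀ ⇒ L = L₀·Dx.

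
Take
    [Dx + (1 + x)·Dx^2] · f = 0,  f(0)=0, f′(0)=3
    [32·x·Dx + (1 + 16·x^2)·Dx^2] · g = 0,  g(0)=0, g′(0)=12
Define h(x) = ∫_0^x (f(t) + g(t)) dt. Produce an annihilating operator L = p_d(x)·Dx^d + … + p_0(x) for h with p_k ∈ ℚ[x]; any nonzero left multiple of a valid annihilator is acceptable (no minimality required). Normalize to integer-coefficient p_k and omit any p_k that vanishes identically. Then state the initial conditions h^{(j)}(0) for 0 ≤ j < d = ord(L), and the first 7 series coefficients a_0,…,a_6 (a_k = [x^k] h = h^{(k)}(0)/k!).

L = (-32 - 96·x + 1536·x^2 + 512·x^3)·Dx^2 + (-34 - 64·x + 1440·x^2 + 3072·x^3 + 1024·x^4)·Dx^3 + (-1 + 31·x + 32·x^2 + 512·x^3 + 768·x^4 + 256·x^5)·Dx^4  (order 4).
h: a_k = 0, 0, 15/2, -1/2, -63/4, -3/20, 205/2, …
ICs: h(0) = 0, h′(0) = 0, h′′(0) = 15, h′′′(0) = -3.

f: a_k = 0, 3, -3/2, 1, -3/4, 3/5, -1/2, …
g: a_k = 0, 12, 0, -64, 0, 3072/5, 0, …
Sum ⇒ L₀ = lclm(L_f,L_g) in ℚ(x)⟨Dx⟩.
h=∫h₀ ⇒ L = L₀·Dx.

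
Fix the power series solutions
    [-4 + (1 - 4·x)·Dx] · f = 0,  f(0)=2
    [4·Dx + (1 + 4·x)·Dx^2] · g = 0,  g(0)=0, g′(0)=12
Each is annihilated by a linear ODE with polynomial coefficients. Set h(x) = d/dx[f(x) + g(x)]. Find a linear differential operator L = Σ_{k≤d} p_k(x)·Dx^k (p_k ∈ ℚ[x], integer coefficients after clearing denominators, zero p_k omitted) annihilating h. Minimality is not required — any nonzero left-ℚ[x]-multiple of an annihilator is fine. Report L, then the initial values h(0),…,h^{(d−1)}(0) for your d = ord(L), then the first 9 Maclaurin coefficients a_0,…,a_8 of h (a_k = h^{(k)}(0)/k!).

L = (160 + 128·x) + (16 + 256·x + 256·x^2)·Dx + (-3 - 4·x + 48·x^2 + 64·x^3)·Dx^2  (order 2).
h: a_k = 20, 16, 576, 1280, 13312, 36864, 278528, 851968, 5505024, …
ICs: h(0) = 20, h′(0) = 16.

f: a_k = 2, 8, 32, 128, 512, 2048, 8192, 32768, 131072, …
g: a_k = 0, 12, -24, 64, -192, 3072/5, -2048, 49152/7, -24576, …
Weyl lclm of L_f,L_g ⇒ L₀ (ord ≤ 3).
Differentiate: ansatz ord ≤ ord L₀ ⇒ L.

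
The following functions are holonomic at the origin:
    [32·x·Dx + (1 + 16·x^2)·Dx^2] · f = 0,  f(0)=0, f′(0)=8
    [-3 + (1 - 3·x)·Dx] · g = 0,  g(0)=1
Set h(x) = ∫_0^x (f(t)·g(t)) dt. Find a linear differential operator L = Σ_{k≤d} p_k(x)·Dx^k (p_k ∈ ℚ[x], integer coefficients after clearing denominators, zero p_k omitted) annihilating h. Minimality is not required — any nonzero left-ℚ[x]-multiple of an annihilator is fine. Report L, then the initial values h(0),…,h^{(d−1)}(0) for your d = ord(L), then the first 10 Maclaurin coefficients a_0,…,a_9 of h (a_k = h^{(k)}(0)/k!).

f: a_k = 0, 8, 0, -128/3, 0, 2048/5, 0, -32768/7, 0, 524288/9, …
g: a_k = 1, 3, 9, 27, 81, 243, 729, 2187, 6561, 19683, …
f·g: L₀ = L_f ⊗_s L_g, ord ≤ 2·1.
∫: right-multiply L₀ by Dx.
L = 96·x·Dx + (6 - 32·x + 192·x^2)·Dx^2 + (-1 + 3·x - 16·x^2 + 48·x^3)·Dx^3  (order 3).
h: a_k = 0, 0, 4, 8, 22/3, 88/5, 1684/15, 10104/35, 6043/35, 48344/105, …
ICs: h(0) = 0, h′(0) = 0, h′′(0) = 8.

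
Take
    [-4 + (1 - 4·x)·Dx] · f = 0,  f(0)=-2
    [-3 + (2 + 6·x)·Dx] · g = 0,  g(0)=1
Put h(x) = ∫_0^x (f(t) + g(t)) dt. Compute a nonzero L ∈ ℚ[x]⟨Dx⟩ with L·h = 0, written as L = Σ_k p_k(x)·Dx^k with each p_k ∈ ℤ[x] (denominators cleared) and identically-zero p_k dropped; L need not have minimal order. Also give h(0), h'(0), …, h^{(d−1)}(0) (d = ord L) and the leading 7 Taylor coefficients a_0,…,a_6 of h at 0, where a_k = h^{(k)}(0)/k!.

L = (-228 - 432·x)·Dx + (137 + 696·x + 1296·x^2)·Dx^2 + (-10 - 62·x + 192·x^2 + 864·x^3)·Dx^3  (order 3).
h: a_k = 0, -1, -13/4, -265/24, -2021/64, -65941/640, -522587/1536, …
ICs: h(0) = 0, h′(0) = -1, h′′(0) = -13/2.

f: a_k = -2, -8, -32, -128, -512, -2048, -8192, …
g: a_k = 1, 3/2, -9/8, 27/16, -405/128, 1701/256, -15309/1024, …
f+g: L₀ = lclm(L_f,L_g), ord ≤ 1+1.
∫: right-multiply L₀ by Dx.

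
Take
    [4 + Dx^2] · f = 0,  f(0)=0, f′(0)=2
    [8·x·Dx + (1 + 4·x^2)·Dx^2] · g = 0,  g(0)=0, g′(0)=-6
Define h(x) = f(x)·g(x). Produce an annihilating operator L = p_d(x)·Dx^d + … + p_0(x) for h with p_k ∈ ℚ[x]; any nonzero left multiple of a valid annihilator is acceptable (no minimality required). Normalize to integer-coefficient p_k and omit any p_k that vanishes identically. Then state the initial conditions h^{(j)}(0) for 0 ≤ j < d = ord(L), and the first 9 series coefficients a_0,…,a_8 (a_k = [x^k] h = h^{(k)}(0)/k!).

L = (80 + 832·x^2 + 1408·x^4 + 2048·x^6 + 2048·x^8) + (96·x + 640·x^3 + 1536·x^5 + 2048·x^7)·Dx + (24 + 256·x^2 + 576·x^4 + 1024·x^6 + 1024·x^8)·Dx^2 + (24·x + 160·x^3 + 384·x^5 + 512·x^7)·Dx^3 + (1 + 12·x^2 + 56·x^4 + 128·x^6 + 128·x^8)·Dx^4  (order 4).
h: a_k = 0, 0, -12, 0, 24, 0, -152/3, 0, 688/5, …
ICs: h(0) = 0, h′(0) = 0, h′′(0) = -24, h′′′(0) = 0.

f: a_k = 0, 2, 0, -4/3, 0, 4/15, 0, -8/315, 0, …
g: a_k = 0, -6, 0, 8, 0, -96/5, 0, 384/7, 0, …
f·g: L₀ = L_f ⊗_s L_g, ord ≤ 2·2.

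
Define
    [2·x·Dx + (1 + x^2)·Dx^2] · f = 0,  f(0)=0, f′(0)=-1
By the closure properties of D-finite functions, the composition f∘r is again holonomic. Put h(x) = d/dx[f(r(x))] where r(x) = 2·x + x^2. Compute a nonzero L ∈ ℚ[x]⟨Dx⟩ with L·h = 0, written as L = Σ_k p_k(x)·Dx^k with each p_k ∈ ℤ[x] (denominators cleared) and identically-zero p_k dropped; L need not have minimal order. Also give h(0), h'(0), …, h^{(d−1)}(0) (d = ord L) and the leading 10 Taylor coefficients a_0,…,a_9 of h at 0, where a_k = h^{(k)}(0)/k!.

f: a_k = 0, -1, 0, 1/3, 0, -1/5, 0, 1/7, 0, -1/9, …
h₀=f(r): pull back L_f along r ⇒ L₀.
h=h₀': d/dx-closure on L₀ ⇒ L.
L = (-1 + 8·x + 16·x^2 + 12·x^3 + 3·x^4) + (1 + x + 4·x^2 + 8·x^3 + 5·x^4 + x^5)·Dx  (order 1).
h: a_k = -2, -2, 8, 16, -22, -94, 16, 448, 334, -1762, …
ICs: h(0) = -2.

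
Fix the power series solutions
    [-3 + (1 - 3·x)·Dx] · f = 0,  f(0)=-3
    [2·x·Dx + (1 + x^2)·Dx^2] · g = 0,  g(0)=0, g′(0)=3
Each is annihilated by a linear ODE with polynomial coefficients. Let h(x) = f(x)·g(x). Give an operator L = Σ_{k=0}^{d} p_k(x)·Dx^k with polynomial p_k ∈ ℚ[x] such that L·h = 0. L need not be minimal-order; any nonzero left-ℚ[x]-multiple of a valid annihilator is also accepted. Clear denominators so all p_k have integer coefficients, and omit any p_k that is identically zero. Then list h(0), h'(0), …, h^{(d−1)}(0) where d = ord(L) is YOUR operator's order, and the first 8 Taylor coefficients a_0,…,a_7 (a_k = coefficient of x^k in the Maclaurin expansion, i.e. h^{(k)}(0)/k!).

L = 6·x + (6 - 2·x + 12·x^2)·Dx + (-1 + 3·x - x^2 + 3·x^3)·Dx^2  (order 2).
h: a_k = 0, -9, -27, -78, -234, -3519/5, -10557/5, -221652/35, …
ICs: h(0) = 0, h′(0) = -9.

f: a_k = -3, -9, -27, -81, -243, -729, -2187, -6561, …
g: a_k = 0, 3, 0, -1, 0, 3/5, 0, -3/7, …
f·g: L₀ = L_f ⊗_s L_g, ord ≤ 1·2.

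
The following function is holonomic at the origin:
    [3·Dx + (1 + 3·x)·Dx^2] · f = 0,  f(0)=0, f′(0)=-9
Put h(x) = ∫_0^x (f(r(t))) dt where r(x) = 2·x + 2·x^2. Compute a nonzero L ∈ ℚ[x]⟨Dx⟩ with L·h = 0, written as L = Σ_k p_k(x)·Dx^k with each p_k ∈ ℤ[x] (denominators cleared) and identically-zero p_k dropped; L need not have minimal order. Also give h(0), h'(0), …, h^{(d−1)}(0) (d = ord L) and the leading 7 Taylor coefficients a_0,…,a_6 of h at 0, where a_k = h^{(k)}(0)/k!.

f: a_k = 0, -9, 27/2, -27, 243/4, -729/5, 729/2, …
L₀ from L_f via x↦r, Dx↦r'^{-1}Dx.
∫: right-multiply L₀ by Dx.
L = (4 + 12·x + 12·x^2)·Dx^2 + (1 + 8·x + 18·x^2 + 12·x^3)·Dx^3  (order 3).
h: a_k = 0, 0, -9, 12, -27, 378/5, -1188/5, …
ICs: h(0) = 0, h′(0) = 0, h′′(0) = -18.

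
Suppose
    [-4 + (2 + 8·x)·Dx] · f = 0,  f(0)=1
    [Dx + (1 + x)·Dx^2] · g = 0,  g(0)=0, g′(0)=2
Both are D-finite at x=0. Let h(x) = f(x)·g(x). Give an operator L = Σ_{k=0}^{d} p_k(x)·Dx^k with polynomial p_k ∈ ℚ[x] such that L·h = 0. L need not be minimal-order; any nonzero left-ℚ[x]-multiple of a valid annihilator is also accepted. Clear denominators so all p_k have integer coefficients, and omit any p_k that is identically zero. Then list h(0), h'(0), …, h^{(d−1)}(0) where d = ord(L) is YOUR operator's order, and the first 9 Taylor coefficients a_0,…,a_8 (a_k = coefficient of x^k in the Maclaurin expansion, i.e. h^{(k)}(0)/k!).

f: a_k = 1, 2, -2, 4, -10, 28, -84, 264, -858, …
g: a_k = 0, 2, -1, 2/3, -1/2, 2/5, -1/3, 2/7, -1/4, …
f·g: L₀ = L_f ⊗_s L_g, ord ≤ 1·2.
L = (10 + 4·x) + (-3 - 12·x)·Dx + (1 + 9·x + 24·x^2 + 16·x^3)·Dx^2  (order 2).
h: a_k = 0, 2, 3, -16/3, 65/6, -389/15, 1052/15, -21614/105, 268067/420, …
ICs: h(0) = 0, h′(0) = 2.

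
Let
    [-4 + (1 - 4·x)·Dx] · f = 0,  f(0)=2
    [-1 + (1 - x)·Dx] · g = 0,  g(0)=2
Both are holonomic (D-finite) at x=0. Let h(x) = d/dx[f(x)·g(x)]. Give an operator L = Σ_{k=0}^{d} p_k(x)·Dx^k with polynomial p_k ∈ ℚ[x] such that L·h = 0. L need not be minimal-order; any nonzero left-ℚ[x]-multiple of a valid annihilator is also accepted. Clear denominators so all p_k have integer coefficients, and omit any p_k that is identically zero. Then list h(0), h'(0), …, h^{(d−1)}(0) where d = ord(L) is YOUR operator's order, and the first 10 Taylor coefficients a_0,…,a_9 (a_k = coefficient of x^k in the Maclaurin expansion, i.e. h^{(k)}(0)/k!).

f: a_k = 2, 8, 32, 128, 512, 2048, 8192, 32768, 131072, 524288, …
g: a_k = 2, 2, 2, 2, 2, 2, 2, 2, 2, 2, …
L₀ := L_f ⊗_s L_g (sym. prod.), ord ≤ 1.
h₀' ⇒ L via d/dx closure of L₀.
L = (42 - 120·x + 96·x^2) + (-5 + 33·x - 60·x^2 + 32·x^3)·Dx  (order 1).
h: a_k = 20, 168, 1020, 5456, 27300, 131064, 611660, 2796192, 12582900, 55924040, …
ICs: h(0) = 20.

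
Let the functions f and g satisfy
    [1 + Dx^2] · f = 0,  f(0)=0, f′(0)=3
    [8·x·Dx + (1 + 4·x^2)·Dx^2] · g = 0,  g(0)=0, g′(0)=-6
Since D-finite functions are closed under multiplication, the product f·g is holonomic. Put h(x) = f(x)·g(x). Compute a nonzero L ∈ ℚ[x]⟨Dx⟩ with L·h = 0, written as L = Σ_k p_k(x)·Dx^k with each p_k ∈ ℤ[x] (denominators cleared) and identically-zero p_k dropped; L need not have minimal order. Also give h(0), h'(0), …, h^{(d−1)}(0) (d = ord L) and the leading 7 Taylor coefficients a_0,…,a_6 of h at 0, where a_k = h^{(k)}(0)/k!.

f: a_k = 0, 3, 0, -1/2, 0, 1/40, 0, …
g: a_k = 0, -6, 0, 8, 0, -96/5, 0, …
Product ⇒ symmetric product L₀, ord ≤ 4.
L = (85 + 944·x^2 + 416·x^4 + 256·x^6 + 256·x^8) + (144·x + 704·x^3 + 768·x^5 + 1024·x^7)·Dx + (90 + 992·x^2 + 576·x^4 + 512·x^6 + 512·x^8)·Dx^2 + (144·x + 704·x^3 + 768·x^5 + 1024·x^7)·Dx^3 + (5 + 48·x^2 + 160·x^4 + 256·x^6 + 256·x^8)·Dx^4  (order 4).
h: a_k = 0, 0, -18, 0, 27, 0, -247/4, …
ICs: h(0) = 0, h′(0) = 0, h′′(0) = -36, h′′′(0) = 0.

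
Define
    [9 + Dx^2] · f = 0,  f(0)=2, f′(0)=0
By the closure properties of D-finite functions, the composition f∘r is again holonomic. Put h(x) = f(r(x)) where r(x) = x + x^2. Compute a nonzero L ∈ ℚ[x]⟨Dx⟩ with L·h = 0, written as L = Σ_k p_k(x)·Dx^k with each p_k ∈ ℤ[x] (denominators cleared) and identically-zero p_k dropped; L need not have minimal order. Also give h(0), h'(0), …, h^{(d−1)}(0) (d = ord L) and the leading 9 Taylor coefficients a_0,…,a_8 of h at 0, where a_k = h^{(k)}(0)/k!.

L = (9 + 54·x + 108·x^2 + 72·x^3) - 2·Dx + (1 + 2·x)·Dx^2  (order 2).
h: a_k = 2, 0, -9, -18, -9/4, 27, 1539/40, 297/20, -52191/2240, …
ICs: h(0) = 2, h′(0) = 0.

f: a_k = 2, 0, -9, 0, 27/4, 0, -81/40, 0, 729/2240, …
f∘r: x↦r, Dx↦Dx/r' in L_f ⇒ L₀.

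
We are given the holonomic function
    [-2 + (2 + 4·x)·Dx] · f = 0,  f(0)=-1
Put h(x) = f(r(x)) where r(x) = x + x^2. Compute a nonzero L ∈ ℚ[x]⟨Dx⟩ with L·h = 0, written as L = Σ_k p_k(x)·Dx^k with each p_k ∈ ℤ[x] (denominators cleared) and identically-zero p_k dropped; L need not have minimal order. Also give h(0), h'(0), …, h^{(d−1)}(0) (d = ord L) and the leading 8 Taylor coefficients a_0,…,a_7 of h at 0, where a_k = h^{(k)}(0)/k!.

L = (-1 - 2·x) + (1 + 2·x + 2·x^2)·Dx  (order 1).
h: a_k = -1, -1, -1/2, 1/2, -3/8, 1/8, 3/16, -7/16, …
ICs: h(0) = -1.

f: a_k = -1, -1, 1/2, -1/2, 5/8, -7/8, 21/16, -33/16, …
h₀=f(r): pull back L_f along r ⇒ L₀.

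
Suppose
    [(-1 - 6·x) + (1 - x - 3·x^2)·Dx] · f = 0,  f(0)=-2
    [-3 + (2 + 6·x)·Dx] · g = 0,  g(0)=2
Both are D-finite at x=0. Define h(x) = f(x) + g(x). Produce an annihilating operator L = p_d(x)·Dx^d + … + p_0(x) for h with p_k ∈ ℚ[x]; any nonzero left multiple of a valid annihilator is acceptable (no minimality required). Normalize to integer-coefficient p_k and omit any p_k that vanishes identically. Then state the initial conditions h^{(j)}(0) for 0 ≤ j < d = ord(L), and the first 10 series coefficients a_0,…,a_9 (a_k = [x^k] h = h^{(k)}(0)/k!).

f: a_k = -2, -2, -8, -14, -38, -80, -194, -434, -1016, -2318, …
g: a_k = 2, 3, -9/4, 27/8, -405/64, 1701/128, -15309/512, 72171/1024, -2814669/16384, 14073345/32768, …
Weyl lclm of L_f,L_g ⇒ L₀ (ord ≤ 2).
L = (-57 - 297·x - 567·x^2 - 810·x^3) + (41 + 246·x + 891·x^2 + 1998·x^3 + 2025·x^4)·Dx + (2 - 38·x - 186·x^2 + 54·x^3 + 918·x^4 + 810·x^5)·Dx^2  (order 2).
h: a_k = 0, 1, -41/4, -85/8, -2837/64, -8539/128, -114637/512, -372245/1024, -19460813/16384, -61882879/32768, …
ICs: h(0) = 0, h′(0) = 1.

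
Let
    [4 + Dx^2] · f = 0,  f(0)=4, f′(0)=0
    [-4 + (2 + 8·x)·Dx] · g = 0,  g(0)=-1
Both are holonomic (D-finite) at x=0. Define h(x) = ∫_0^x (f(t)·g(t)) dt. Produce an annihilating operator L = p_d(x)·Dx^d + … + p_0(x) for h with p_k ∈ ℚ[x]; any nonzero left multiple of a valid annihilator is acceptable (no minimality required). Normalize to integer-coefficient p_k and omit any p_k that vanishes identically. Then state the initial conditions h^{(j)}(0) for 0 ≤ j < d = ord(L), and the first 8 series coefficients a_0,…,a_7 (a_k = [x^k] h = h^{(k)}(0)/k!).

L = (16 + 32·x + 64·x^2)·Dx + (-4 - 16·x)·Dx^2 + (1 + 8·x + 16·x^2)·Dx^3  (order 3).
h: a_k = 0, -4, -4, 16/3, 0, 64/15, -128/9, 11776/315, …
ICs: h(0) = 0, h′(0) = -4, h′′(0) = -8.

f: a_k = 4, 0, -8, 0, 8/3, 0, -16/45, 0, …
g: a_k = -1, -2, 2, -4, 10, -28, 84, -264, …
Sym-product of L_f,L_g gives L₀ (≤ ord 2).
h=∫h₀ ⇒ L = L₀·Dx.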